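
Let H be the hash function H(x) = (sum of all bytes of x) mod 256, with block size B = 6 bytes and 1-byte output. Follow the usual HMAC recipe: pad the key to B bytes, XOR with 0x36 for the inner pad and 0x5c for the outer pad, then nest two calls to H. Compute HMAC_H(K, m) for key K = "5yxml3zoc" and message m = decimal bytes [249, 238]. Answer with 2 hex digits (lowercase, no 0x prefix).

Key "5yxml3zoc" = 35 79 78 6d 6c 33 7a 6f 63 is 9 bytes > B = 6, so hash it first: H(key) = 7e, then zero-pad to 6 bytes: K' = 7e 00 00 00 00 00.
K' ⊕ ipad = 48 36 36 36 36 36.  K' ⊕ opad = 22 5c 5c 5c 5c 5c.
Inner input = (K'⊕ipad) ∥ m = 48 36 36 36 36 36 ∥ f9 ee.
Inner hash: sum = 72+54+54+54+54+54+249+238 = 829; mod 256 = 61 → 3d.
Outer input = (K'⊕opad) ∥ inner = 22 5c 5c 5c 5c 5c ∥ 3d.
Outer hash (tag): sum = 34+92+92+92+92+92+61 = 555; mod 256 = 43 → 2b.

2b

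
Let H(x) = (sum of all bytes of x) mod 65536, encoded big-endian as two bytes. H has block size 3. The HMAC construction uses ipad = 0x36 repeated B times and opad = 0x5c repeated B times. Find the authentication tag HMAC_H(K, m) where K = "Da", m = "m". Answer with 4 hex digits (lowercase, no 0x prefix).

Key "Da" = 44 61 is 2 bytes ≤ B = 3; zero-pad to 3 bytes: K' = 44 61 00.
K' ⊕ ipad = 72 57 36.  K' ⊕ opad = 18 3d 5c.
Inner input = (K'⊕ipad) ∥ m = 72 57 36 ∥ 6d.
Inner hash: sum = 114+87+54+109 = 364 → 01 6c.
Outer input = (K'⊕opad) ∥ inner = 18 3d 5c ∥ 01 6c.
Outer hash (tag): sum = 24+61+92+1+108 = 286 → 01 1e.

011e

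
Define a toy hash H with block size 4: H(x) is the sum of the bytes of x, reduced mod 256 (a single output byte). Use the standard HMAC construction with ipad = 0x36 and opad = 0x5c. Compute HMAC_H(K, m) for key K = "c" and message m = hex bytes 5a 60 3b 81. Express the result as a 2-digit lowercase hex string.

c0

Key "c" = 63 is 1 byte ≤ B = 4; zero-pad to 4 bytes: K' = 63 00 00 00.
K' ⊕ ipad = 55 36 36 36.  K' ⊕ opad = 3f 5c 5c 5c.
Inner input = (K'⊕ipad) ∥ m = 55 36 36 36 ∥ 5a 60 3b 81.
Inner hash: sum = 85+54+54+54+90+96+59+129 = 621; mod 256 = 109 → 6d.
Outer input = (K'⊕opad) ∥ inner = 3f 5c 5c 5c ∥ 6d.
Outer hash (tag): sum = 63+92+92+92+109 = 448; mod 256 = 192 → c0.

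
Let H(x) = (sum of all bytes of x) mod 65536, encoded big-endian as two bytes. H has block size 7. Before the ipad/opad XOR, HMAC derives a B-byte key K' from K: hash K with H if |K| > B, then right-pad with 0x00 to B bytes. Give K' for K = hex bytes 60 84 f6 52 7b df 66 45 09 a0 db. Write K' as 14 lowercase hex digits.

05b50000000000

|K| = 11 > B = 7, so first hash the key.
H(K): sum = 96+132+246+82+123+223+102+69+9+160+219 = 1461 → 05 b5.
Zero-pad H(K) = 05 b5 to 7 bytes: K' = 05 b5 00 00 00 00 00.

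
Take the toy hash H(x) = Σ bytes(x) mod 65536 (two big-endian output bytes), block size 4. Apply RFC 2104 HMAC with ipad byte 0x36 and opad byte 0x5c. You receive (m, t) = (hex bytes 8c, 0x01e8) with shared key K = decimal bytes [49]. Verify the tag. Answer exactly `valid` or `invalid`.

invalid

Key decimal bytes [49] = 31 is 1 byte ≤ B = 4; zero-pad to 4 bytes: K' = 31 00 00 00.
K' ⊕ ipad = 07 36 36 36; K' ⊕ opad = 6d 5c 5c 5c.
Inner hash: sum = 7+54+54+54+140 = 309 → 01 35.
Outer hash (recomputed tag): sum = 109+92+92+92+1+53 = 439 → 01 b7.
Recomputed tag = 01b7; claimed = 01e8 → mismatch.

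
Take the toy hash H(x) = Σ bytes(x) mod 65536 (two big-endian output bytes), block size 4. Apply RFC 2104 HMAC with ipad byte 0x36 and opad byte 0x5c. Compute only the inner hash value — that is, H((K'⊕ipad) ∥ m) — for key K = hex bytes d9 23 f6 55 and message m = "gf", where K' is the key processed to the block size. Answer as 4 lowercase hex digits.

02f4

Key hex bytes d9 23 f6 55 is exactly B = 4 bytes: K' = d9 23 f6 55.
K' ⊕ ipad = ef 15 c0 63.
Inner input = ef 15 c0 63 ∥ 67 66.
Inner hash: sum = 239+21+192+99+103+102 = 756 → 02 f4.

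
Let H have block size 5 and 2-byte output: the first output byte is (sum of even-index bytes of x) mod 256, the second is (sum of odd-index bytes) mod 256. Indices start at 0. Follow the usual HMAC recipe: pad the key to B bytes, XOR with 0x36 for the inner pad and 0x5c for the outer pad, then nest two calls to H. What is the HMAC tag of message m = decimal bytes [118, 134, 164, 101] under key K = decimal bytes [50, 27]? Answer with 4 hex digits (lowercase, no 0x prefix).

Key decimal bytes [50, 27] = 32 1b is 2 bytes ≤ B = 5; zero-pad to 5 bytes: K' = 32 1b 00 00 00.
K' ⊕ ipad = 04 2d 36 36 36.  K' ⊕ opad = 6e 47 5c 5c 5c.
Inner input = (K'⊕ipad) ∥ m = 04 2d 36 36 36 ∥ 76 86 a4 65.
Inner hash: even-index sum = 347 mod 256 = 91; odd-index sum = 381 mod 256 = 125 → 5b 7d.
Outer input = (K'⊕opad) ∥ inner = 6e 47 5c 5c 5c ∥ 5b 7d.
Outer hash (tag): even-index sum = 419 mod 256 = 163; odd-index sum = 254 mod 256 = 254 → a3 fe.

a3fe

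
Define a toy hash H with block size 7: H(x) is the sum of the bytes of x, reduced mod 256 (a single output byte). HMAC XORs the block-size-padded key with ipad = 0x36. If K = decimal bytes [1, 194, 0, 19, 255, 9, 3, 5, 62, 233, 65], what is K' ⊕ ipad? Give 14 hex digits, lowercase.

Key decimal bytes [1, 194, 0, 19, 255, 9, 3, 5, 62, 233, 65] = 01 c2 00 13 ff 09 03 05 3e e9 41 is 11 bytes > B = 7, so hash it first: H(key) = 4e, then zero-pad to 7 bytes: K' = 4e 00 00 00 00 00 00.
XOR each byte with 0x36: 4e⊕36=78, 00⊕36=36, 00⊕36=36, 00⊕36=36, 00⊕36=36, 00⊕36=36, 00⊕36=36.

78363636363636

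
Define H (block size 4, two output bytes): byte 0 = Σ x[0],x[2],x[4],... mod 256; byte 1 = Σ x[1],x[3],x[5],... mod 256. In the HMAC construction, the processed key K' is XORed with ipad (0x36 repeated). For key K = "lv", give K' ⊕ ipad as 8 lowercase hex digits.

5a403636

Key "lv" = 6c 76 is 2 bytes ≤ B = 4; zero-pad to 4 bytes: K' = 6c 76 00 00.
XOR each byte with 0x36: 6c⊕36=5a, 76⊕36=40, 00⊕36=36, 00⊕36=36.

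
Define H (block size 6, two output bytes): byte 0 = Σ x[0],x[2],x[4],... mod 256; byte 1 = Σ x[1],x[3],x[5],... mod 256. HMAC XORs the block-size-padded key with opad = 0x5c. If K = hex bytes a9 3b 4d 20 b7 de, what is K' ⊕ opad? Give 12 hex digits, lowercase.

f567117ceb82

Key hex bytes a9 3b 4d 20 b7 de is exactly B = 6 bytes: K' = a9 3b 4d 20 b7 de.
XOR each byte with 0x5c: a9⊕5c=f5, 3b⊕5c=67, 4d⊕5c=11, 20⊕5c=7c, b7⊕5c=eb, de⊕5c=82.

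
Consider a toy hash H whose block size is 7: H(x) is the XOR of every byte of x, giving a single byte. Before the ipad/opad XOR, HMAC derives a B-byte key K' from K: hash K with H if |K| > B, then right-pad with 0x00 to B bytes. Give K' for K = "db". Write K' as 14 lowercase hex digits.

Key "db" = 64 62 is 2 bytes ≤ B = 7; zero-pad to 7 bytes: K' = 64 62 00 00 00 00 00.

64620000000000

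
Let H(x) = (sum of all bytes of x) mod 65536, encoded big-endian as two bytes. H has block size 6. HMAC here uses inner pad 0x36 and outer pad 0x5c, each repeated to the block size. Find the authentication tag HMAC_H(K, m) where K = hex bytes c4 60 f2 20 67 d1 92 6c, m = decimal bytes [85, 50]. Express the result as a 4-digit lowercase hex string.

02e4

Key hex bytes c4 60 f2 20 67 d1 92 6c is 8 bytes > B = 6, so hash it first: H(key) = 04 6c, then zero-pad to 6 bytes: K' = 04 6c 00 00 00 00.
K' ⊕ ipad = 32 5a 36 36 36 36.  K' ⊕ opad = 58 30 5c 5c 5c 5c.
Inner input = (K'⊕ipad) ∥ m = 32 5a 36 36 36 36 ∥ 55 32.
Inner hash: sum = 50+90+54+54+54+54+85+50 = 491 → 01 eb.
Outer input = (K'⊕opad) ∥ inner = 58 30 5c 5c 5c 5c ∥ 01 eb.
Outer hash (tag): sum = 88+48+92+92+92+92+1+235 = 740 → 02 e4.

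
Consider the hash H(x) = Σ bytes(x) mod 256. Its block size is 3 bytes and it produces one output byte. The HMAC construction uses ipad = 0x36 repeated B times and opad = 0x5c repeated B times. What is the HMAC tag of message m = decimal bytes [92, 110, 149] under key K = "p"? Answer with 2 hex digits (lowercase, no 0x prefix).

f5

Key "p" = 70 is 1 byte ≤ B = 3; zero-pad to 3 bytes: K' = 70 00 00.
K' ⊕ ipad = 46 36 36.  K' ⊕ opad = 2c 5c 5c.
Inner input = (K'⊕ipad) ∥ m = 46 36 36 ∥ 5c 6e 95.
Inner hash: sum = 70+54+54+92+110+149 = 529; mod 256 = 17 → 11.
Outer input = (K'⊕opad) ∥ inner = 2c 5c 5c ∥ 11.
Outer hash (tag): sum = 44+92+92+17 = 245 → f5.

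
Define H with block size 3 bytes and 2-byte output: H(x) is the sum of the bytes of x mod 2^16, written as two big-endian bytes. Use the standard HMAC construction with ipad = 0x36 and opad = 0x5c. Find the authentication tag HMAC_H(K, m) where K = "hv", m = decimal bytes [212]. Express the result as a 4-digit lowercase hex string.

Key "hv" = 68 76 is 2 bytes ≤ B = 3; zero-pad to 3 bytes: K' = 68 76 00.
K' ⊕ ipad = 5e 40 36.  K' ⊕ opad = 34 2a 5c.
Inner input = (K'⊕ipad) ∥ m = 5e 40 36 ∥ d4.
Inner hash: sum = 94+64+54+212 = 424 → 01 a8.
Outer input = (K'⊕opad) ∥ inner = 34 2a 5c ∥ 01 a8.
Outer hash (tag): sum = 52+42+92+1+168 = 355 → 01 63.

0163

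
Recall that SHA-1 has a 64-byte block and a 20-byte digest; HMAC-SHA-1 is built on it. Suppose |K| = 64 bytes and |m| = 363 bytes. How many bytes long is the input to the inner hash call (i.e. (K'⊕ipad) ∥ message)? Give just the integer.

427

Key is 64 ≤ 64 bytes, zero-padded: |K'| = 64.
Inner input = (K'⊕ipad) ∥ m → 64 + 363 = 427 bytes.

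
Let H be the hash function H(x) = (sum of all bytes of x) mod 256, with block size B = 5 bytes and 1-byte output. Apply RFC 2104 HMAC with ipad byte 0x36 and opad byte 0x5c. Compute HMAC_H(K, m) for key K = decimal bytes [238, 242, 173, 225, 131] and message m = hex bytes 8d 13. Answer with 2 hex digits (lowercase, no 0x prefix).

Key decimal bytes [238, 242, 173, 225, 131] = ee f2 ad e1 83 is exactly B = 5 bytes: K' = ee f2 ad e1 83.
K' ⊕ ipad = d8 c4 9b d7 b5.  K' ⊕ opad = b2 ae f1 bd df.
Inner input = (K'⊕ipad) ∥ m = d8 c4 9b d7 b5 ∥ 8d 13.
Inner hash: sum = 216+196+155+215+181+141+19 = 1123; mod 256 = 99 → 63.
Outer input = (K'⊕opad) ∥ inner = b2 ae f1 bd df ∥ 63.
Outer hash (tag): sum = 178+174+241+189+223+99 = 1104; mod 256 = 80 → 50.

50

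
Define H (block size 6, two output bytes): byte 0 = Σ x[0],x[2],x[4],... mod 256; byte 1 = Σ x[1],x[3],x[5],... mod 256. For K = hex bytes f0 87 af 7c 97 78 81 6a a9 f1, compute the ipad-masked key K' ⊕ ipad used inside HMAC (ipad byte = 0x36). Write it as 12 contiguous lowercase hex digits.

Key hex bytes f0 87 af 7c 97 78 81 6a a9 f1 is 10 bytes > B = 6, so hash it first: H(key) = 60 d6, then zero-pad to 6 bytes: K' = 60 d6 00 00 00 00.
XOR each byte with 0x36: 60⊕36=56, d6⊕36=e0, 00⊕36=36, 00⊕36=36, 00⊕36=36, 00⊕36=36.

56e036363636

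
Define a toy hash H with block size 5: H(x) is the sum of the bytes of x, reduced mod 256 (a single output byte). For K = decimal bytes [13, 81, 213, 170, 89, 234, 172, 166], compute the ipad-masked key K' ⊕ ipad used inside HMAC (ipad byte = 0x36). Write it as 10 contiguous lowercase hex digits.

Key decimal bytes [13, 81, 213, 170, 89, 234, 172, 166] = 0d 51 d5 aa 59 ea ac a6 is 8 bytes > B = 5, so hash it first: H(key) = 72, then zero-pad to 5 bytes: K' = 72 00 00 00 00.
XOR each byte with 0x36: 72⊕36=44, 00⊕36=36, 00⊕36=36, 00⊕36=36, 00⊕36=36.

4436363636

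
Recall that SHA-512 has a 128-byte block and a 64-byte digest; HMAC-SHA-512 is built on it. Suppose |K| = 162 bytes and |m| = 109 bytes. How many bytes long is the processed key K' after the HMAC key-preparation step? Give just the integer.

128

Key is 162 > 128 bytes, so it is hashed to 64 bytes then zero-padded to 128: |K'| = 128.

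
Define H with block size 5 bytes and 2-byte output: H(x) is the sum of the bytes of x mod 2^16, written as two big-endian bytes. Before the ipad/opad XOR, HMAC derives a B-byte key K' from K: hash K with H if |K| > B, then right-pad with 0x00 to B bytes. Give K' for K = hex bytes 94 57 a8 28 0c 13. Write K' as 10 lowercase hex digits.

01da000000

|K| = 6 > B = 5, so first hash the key.
H(K): sum = 148+87+168+40+12+19 = 474 → 01 da.
Zero-pad H(K) = 01 da to 5 bytes: K' = 01 da 00 00 00.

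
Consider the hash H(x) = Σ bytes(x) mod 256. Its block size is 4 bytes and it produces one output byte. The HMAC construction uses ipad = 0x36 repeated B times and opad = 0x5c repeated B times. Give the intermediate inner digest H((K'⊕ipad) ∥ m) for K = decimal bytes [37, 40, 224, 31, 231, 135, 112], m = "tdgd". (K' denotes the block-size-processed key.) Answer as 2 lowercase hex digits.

Key decimal bytes [37, 40, 224, 31, 231, 135, 112] = 25 28 e0 1f e7 87 70 is 7 bytes > B = 4, so hash it first: H(key) = 2a, then zero-pad to 4 bytes: K' = 2a 00 00 00.
K' ⊕ ipad = 1c 36 36 36.
Inner input = 1c 36 36 36 ∥ 74 64 67 64.
Inner hash: sum = 28+54+54+54+116+100+103+100 = 609; mod 256 = 97 → 61.

61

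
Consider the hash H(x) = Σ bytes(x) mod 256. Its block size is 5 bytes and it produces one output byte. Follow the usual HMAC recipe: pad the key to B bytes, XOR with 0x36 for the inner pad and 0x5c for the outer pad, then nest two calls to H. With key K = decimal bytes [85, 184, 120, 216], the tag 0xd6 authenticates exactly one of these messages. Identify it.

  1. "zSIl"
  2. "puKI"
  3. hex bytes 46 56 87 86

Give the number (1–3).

1

Key decimal bytes [85, 184, 120, 216] = 55 b8 78 d8 is 4 bytes ≤ B = 5; zero-pad to 5 bytes: K' = 55 b8 78 d8 00.
K' ⊕ ipad = 63 8e 4e ee 36; K' ⊕ opad = 09 e4 24 84 5c.
m1: inner = H(63 8e 4e ee 36 7a 53 49 6c) = e5; tag = H(09 e4 24 84 5c e5) = d6 ← matches
m2: inner = H(63 8e 4e ee 36 70 75 4b 49) = dc; tag = H(09 e4 24 84 5c dc) = cd
m3: inner = H(63 8e 4e ee 36 46 56 87 86) = 0c; tag = H(09 e4 24 84 5c 0c) = fd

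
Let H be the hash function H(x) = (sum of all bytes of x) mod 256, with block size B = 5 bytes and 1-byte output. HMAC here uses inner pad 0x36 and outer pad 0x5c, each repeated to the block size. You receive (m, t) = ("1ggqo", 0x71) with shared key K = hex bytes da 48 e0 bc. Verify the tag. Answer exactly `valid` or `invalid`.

Key hex bytes da 48 e0 bc is 4 bytes ≤ B = 5; zero-pad to 5 bytes: K' = da 48 e0 bc 00.
K' ⊕ ipad = ec 7e d6 8a 36; K' ⊕ opad = 86 14 bc e0 5c.
Inner hash: sum = 236+126+214+138+54+49+103+103+113+111 = 1247; mod 256 = 223 → df.
Outer hash (recomputed tag): sum = 134+20+188+224+92+223 = 881; mod 256 = 113 → 71.
Recomputed tag = 71; claimed = 71 → match.

valid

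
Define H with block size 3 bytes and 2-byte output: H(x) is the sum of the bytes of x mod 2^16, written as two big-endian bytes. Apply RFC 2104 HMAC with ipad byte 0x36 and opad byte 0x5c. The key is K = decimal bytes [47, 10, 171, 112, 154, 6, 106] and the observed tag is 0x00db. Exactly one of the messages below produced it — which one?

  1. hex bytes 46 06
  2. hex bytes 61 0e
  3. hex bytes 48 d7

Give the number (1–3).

1

Key decimal bytes [47, 10, 171, 112, 154, 6, 106] = 2f 0a ab 70 9a 06 6a is 7 bytes > B = 3, so hash it first: H(key) = 02 5e, then zero-pad to 3 bytes: K' = 02 5e 00.
K' ⊕ ipad = 34 68 36; K' ⊕ opad = 5e 02 5c.
m1: inner = H(34 68 36 46 06) = 01 1e; tag = H(5e 02 5c 01 1e) = 00db ← matches
m2: inner = H(34 68 36 61 0e) = 01 41; tag = H(5e 02 5c 01 41) = 00fe
m3: inner = H(34 68 36 48 d7) = 01 f1; tag = H(5e 02 5c 01 f1) = 01ae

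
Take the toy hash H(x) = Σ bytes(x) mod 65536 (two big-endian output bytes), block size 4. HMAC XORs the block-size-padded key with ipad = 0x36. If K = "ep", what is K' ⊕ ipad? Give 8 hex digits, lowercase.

Key "ep" = 65 70 is 2 bytes ≤ B = 4; zero-pad to 4 bytes: K' = 65 70 00 00.
XOR each byte with 0x36: 65⊕36=53, 70⊕36=46, 00⊕36=36, 00⊕36=36.

53463636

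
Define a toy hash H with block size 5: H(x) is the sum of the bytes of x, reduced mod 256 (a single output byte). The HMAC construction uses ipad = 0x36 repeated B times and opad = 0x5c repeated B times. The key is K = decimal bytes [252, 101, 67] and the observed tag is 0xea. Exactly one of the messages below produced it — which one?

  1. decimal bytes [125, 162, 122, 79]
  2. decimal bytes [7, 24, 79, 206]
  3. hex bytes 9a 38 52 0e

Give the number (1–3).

Key decimal bytes [252, 101, 67] = fc 65 43 is 3 bytes ≤ B = 5; zero-pad to 5 bytes: K' = fc 65 43 00 00.
K' ⊕ ipad = ca 53 75 36 36; K' ⊕ opad = a0 39 1f 5c 5c.
m1: inner = H(ca 53 75 36 36 7d a2 7a 4f) = e6; tag = H(a0 39 1f 5c 5c e6) = 96
m2: inner = H(ca 53 75 36 36 07 18 4f ce) = 3a; tag = H(a0 39 1f 5c 5c 3a) = ea ← matches
m3: inner = H(ca 53 75 36 36 9a 38 52 0e) = 30; tag = H(a0 39 1f 5c 5c 30) = e0

2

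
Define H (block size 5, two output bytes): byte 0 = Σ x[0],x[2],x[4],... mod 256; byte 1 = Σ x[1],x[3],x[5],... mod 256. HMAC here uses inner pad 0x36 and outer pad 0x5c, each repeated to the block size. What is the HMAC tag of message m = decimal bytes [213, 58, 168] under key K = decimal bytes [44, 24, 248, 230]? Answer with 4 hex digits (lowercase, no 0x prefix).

eb56

Key decimal bytes [44, 24, 248, 230] = 2c 18 f8 e6 is 4 bytes ≤ B = 5; zero-pad to 5 bytes: K' = 2c 18 f8 e6 00.
K' ⊕ ipad = 1a 2e ce d0 36.  K' ⊕ opad = 70 44 a4 ba 5c.
Inner input = (K'⊕ipad) ∥ m = 1a 2e ce d0 36 ∥ d5 3a a8.
Inner hash: even-index sum = 344 mod 256 = 88; odd-index sum = 635 mod 256 = 123 → 58 7b.
Outer input = (K'⊕opad) ∥ inner = 70 44 a4 ba 5c ∥ 58 7b.
Outer hash (tag): even-index sum = 491 mod 256 = 235; odd-index sum = 342 mod 256 = 86 → eb 56.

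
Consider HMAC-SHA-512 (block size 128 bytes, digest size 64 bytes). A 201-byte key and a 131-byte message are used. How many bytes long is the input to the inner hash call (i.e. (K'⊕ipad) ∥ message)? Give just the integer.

Key is 201 > 128 bytes, so it is hashed to 64 bytes then zero-padded to 128: |K'| = 128.
Inner input = (K'⊕ipad) ∥ m → 128 + 131 = 259 bytes.

259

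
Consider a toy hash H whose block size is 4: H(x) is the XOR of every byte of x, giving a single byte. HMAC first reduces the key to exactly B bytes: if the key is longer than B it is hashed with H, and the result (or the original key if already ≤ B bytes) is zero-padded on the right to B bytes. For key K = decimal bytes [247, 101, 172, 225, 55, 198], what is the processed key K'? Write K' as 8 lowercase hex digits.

2e000000

|K| = 6 > B = 4, so first hash the key.
H(K): XOR f7⊕65⊕ac⊕e1⊕37⊕c6 = 2e.
Zero-pad H(K) = 2e to 4 bytes: K' = 2e 00 00 00.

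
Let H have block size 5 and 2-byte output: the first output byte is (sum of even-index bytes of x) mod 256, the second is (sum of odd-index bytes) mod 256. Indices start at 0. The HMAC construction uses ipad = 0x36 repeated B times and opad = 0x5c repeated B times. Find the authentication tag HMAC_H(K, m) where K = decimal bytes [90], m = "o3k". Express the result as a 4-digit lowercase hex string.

04c3

Key decimal bytes [90] = 5a is 1 byte ≤ B = 5; zero-pad to 5 bytes: K' = 5a 00 00 00 00.
K' ⊕ ipad = 6c 36 36 36 36.  K' ⊕ opad = 06 5c 5c 5c 5c.
Inner input = (K'⊕ipad) ∥ m = 6c 36 36 36 36 ∥ 6f 33 6b.
Inner hash: even-index sum = 267 mod 256 = 11; odd-index sum = 326 mod 256 = 70 → 0b 46.
Outer input = (K'⊕opad) ∥ inner = 06 5c 5c 5c 5c ∥ 0b 46.
Outer hash (tag): even-index sum = 260 mod 256 = 4; odd-index sum = 195 mod 256 = 195 → 04 c3.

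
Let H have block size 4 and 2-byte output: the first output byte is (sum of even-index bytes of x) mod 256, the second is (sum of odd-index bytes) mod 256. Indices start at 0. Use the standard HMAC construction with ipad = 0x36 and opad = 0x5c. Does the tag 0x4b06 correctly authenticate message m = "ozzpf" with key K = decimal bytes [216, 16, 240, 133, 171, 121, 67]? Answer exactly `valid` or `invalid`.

Key decimal bytes [216, 16, 240, 133, 171, 121, 67] = d8 10 f0 85 ab 79 43 is 7 bytes > B = 4, so hash it first: H(key) = b6 0e, then zero-pad to 4 bytes: K' = b6 0e 00 00.
K' ⊕ ipad = 80 38 36 36; K' ⊕ opad = ea 52 5c 5c.
Inner hash: even-index sum = 517 mod 256 = 5; odd-index sum = 344 mod 256 = 88 → 05 58.
Outer hash (recomputed tag): even-index sum = 331 mod 256 = 75; odd-index sum = 262 mod 256 = 6 → 4b 06.
Recomputed tag = 4b06; claimed = 4b06 → match.

valid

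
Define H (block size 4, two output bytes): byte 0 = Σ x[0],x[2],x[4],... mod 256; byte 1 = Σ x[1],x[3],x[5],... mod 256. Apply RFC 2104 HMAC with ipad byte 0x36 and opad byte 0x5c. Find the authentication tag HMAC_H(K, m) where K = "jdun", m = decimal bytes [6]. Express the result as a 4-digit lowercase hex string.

0414

Key "jdun" = 6a 64 75 6e is exactly B = 4 bytes: K' = 6a 64 75 6e.
K' ⊕ ipad = 5c 52 43 58.  K' ⊕ opad = 36 38 29 32.
Inner input = (K'⊕ipad) ∥ m = 5c 52 43 58 ∥ 06.
Inner hash: even-index sum = 165 mod 256 = 165; odd-index sum = 170 mod 256 = 170 → a5 aa.
Outer input = (K'⊕opad) ∥ inner = 36 38 29 32 ∥ a5 aa.
Outer hash (tag): even-index sum = 260 mod 256 = 4; odd-index sum = 276 mod 256 = 20 → 04 14.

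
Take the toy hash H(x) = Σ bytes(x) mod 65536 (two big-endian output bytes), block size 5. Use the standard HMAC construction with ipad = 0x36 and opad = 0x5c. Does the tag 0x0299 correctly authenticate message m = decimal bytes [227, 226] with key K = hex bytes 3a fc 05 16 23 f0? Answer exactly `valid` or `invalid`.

Key hex bytes 3a fc 05 16 23 f0 is 6 bytes > B = 5, so hash it first: H(key) = 02 64, then zero-pad to 5 bytes: K' = 02 64 00 00 00.
K' ⊕ ipad = 34 52 36 36 36; K' ⊕ opad = 5e 38 5c 5c 5c.
Inner hash: sum = 52+82+54+54+54+227+226 = 749 → 02 ed.
Outer hash (recomputed tag): sum = 94+56+92+92+92+2+237 = 665 → 02 99.
Recomputed tag = 0299; claimed = 0299 → match.

valid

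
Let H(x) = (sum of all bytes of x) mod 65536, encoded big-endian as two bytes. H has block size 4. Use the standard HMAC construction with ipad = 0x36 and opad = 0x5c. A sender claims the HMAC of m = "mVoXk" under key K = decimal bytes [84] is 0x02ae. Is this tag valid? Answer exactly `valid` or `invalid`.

Key decimal bytes [84] = 54 is 1 byte ≤ B = 4; zero-pad to 4 bytes: K' = 54 00 00 00.
K' ⊕ ipad = 62 36 36 36; K' ⊕ opad = 08 5c 5c 5c.
Inner hash: sum = 98+54+54+54+109+86+111+88+107 = 761 → 02 f9.
Outer hash (recomputed tag): sum = 8+92+92+92+2+249 = 535 → 02 17.
Recomputed tag = 0217; claimed = 02ae → mismatch.

invalid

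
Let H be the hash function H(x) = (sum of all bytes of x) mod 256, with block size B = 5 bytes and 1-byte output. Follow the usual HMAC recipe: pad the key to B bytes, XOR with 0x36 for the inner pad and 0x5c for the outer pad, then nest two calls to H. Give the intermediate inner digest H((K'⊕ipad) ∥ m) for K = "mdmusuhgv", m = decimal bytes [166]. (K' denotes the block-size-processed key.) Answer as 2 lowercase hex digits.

Key "mdmusuhgv" = 6d 64 6d 75 73 75 68 67 76 is 9 bytes > B = 5, so hash it first: H(key) = e0, then zero-pad to 5 bytes: K' = e0 00 00 00 00.
K' ⊕ ipad = d6 36 36 36 36.
Inner input = d6 36 36 36 36 ∥ a6.
Inner hash: sum = 214+54+54+54+54+166 = 596; mod 256 = 84 → 54.

54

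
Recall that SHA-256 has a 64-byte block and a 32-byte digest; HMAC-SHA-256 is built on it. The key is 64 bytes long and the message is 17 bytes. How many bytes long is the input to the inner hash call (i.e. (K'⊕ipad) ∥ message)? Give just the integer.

Key is 64 ≤ 64 bytes, zero-padded: |K'| = 64.
Inner input = (K'⊕ipad) ∥ m → 64 + 17 = 81 bytes.

81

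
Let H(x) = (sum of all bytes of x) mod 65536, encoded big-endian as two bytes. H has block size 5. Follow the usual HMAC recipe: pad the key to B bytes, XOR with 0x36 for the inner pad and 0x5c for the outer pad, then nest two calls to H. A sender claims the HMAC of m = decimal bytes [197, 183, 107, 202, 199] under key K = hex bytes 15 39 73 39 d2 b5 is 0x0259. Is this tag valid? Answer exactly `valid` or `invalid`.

Key hex bytes 15 39 73 39 d2 b5 is 6 bytes > B = 5, so hash it first: H(key) = 02 81, then zero-pad to 5 bytes: K' = 02 81 00 00 00.
K' ⊕ ipad = 34 b7 36 36 36; K' ⊕ opad = 5e dd 5c 5c 5c.
Inner hash: sum = 52+183+54+54+54+197+183+107+202+199 = 1285 → 05 05.
Outer hash (recomputed tag): sum = 94+221+92+92+92+5+5 = 601 → 02 59.
Recomputed tag = 0259; claimed = 0259 → match.

valid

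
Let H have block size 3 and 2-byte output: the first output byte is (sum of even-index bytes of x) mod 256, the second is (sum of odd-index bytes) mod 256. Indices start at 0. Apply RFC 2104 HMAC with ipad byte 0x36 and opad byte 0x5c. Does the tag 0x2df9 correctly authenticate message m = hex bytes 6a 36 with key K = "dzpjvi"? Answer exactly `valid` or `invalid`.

invalid

Key "dzpjvi" = 64 7a 70 6a 76 69 is 6 bytes > B = 3, so hash it first: H(key) = 4a 4d, then zero-pad to 3 bytes: K' = 4a 4d 00.
K' ⊕ ipad = 7c 7b 36; K' ⊕ opad = 16 11 5c.
Inner hash: even-index sum = 232 mod 256 = 232; odd-index sum = 229 mod 256 = 229 → e8 e5.
Outer hash (recomputed tag): even-index sum = 343 mod 256 = 87; odd-index sum = 249 mod 256 = 249 → 57 f9.
Recomputed tag = 57f9; claimed = 2df9 → mismatch.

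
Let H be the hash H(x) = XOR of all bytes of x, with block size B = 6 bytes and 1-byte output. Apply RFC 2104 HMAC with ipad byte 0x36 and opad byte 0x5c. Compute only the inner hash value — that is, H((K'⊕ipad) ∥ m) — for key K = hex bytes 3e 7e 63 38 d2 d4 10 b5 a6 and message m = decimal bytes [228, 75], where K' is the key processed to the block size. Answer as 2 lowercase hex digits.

b1

Key hex bytes 3e 7e 63 38 d2 d4 10 b5 a6 is 9 bytes > B = 6, so hash it first: H(key) = 1e, then zero-pad to 6 bytes: K' = 1e 00 00 00 00 00.
K' ⊕ ipad = 28 36 36 36 36 36.
Inner input = 28 36 36 36 36 36 ∥ e4 4b.
Inner hash: XOR 28⊕36⊕36⊕36⊕36⊕36⊕e4⊕4b = b1.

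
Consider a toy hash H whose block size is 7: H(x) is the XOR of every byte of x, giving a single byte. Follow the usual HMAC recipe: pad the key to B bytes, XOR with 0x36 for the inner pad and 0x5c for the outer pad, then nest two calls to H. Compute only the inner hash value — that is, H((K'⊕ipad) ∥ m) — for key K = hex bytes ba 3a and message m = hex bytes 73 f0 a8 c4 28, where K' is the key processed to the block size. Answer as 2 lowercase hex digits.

Key hex bytes ba 3a is 2 bytes ≤ B = 7; zero-pad to 7 bytes: K' = ba 3a 00 00 00 00 00.
K' ⊕ ipad = 8c 0c 36 36 36 36 36.
Inner input = 8c 0c 36 36 36 36 36 ∥ 73 f0 a8 c4 28.
Inner hash: XOR 8c⊕0c⊕36⊕36⊕36⊕36⊕36⊕73⊕f0⊕a8⊕c4⊕28 = 71.

71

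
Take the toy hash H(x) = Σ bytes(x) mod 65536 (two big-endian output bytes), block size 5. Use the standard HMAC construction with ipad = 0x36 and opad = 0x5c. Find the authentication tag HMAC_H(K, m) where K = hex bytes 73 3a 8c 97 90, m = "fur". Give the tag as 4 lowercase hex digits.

039e

Key hex bytes 73 3a 8c 97 90 is exactly B = 5 bytes: K' = 73 3a 8c 97 90.
K' ⊕ ipad = 45 0c ba a1 a6.  K' ⊕ opad = 2f 66 d0 cb cc.
Inner input = (K'⊕ipad) ∥ m = 45 0c ba a1 a6 ∥ 66 75 72.
Inner hash: sum = 69+12+186+161+166+102+117+114 = 927 → 03 9f.
Outer input = (K'⊕opad) ∥ inner = 2f 66 d0 cb cc ∥ 03 9f.
Outer hash (tag): sum = 47+102+208+203+204+3+159 = 926 → 03 9e.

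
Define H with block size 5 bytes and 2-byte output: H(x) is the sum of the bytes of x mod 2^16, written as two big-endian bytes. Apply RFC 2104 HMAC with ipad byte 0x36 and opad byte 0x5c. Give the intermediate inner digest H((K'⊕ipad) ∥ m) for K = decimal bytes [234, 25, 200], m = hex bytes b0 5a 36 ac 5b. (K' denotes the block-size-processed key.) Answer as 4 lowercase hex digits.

04bc

Key decimal bytes [234, 25, 200] = ea 19 c8 is 3 bytes ≤ B = 5; zero-pad to 5 bytes: K' = ea 19 c8 00 00.
K' ⊕ ipad = dc 2f fe 36 36.
Inner input = dc 2f fe 36 36 ∥ b0 5a 36 ac 5b.
Inner hash: sum = 220+47+254+54+54+176+90+54+172+91 = 1212 → 04 bc.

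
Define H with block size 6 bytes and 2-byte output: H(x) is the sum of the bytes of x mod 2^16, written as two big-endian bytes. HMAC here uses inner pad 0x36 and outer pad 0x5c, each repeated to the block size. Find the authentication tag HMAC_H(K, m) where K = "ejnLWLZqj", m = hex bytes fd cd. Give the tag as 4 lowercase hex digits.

Key "ejnLWLZqj" = 65 6a 6e 4c 57 4c 5a 71 6a is 9 bytes > B = 6, so hash it first: H(key) = 03 61, then zero-pad to 6 bytes: K' = 03 61 00 00 00 00.
K' ⊕ ipad = 35 57 36 36 36 36.  K' ⊕ opad = 5f 3d 5c 5c 5c 5c.
Inner input = (K'⊕ipad) ∥ m = 35 57 36 36 36 36 ∥ fd cd.
Inner hash: sum = 53+87+54+54+54+54+253+205 = 814 → 03 2e.
Outer input = (K'⊕opad) ∥ inner = 5f 3d 5c 5c 5c 5c ∥ 03 2e.
Outer hash (tag): sum = 95+61+92+92+92+92+3+46 = 573 → 02 3d.

023d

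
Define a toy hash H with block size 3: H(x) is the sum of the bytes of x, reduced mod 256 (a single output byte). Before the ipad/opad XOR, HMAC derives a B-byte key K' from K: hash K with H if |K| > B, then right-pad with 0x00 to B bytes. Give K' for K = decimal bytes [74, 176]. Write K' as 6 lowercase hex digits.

Key decimal bytes [74, 176] = 4a b0 is 2 bytes ≤ B = 3; zero-pad to 3 bytes: K' = 4a b0 00.

4ab000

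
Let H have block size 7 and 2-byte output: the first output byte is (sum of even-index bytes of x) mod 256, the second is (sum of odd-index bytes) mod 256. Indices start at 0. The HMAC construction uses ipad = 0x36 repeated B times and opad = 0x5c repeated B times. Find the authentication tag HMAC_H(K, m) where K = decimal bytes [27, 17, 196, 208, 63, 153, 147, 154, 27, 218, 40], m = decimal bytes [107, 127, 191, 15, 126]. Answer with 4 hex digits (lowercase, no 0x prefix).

a85c

Key decimal bytes [27, 17, 196, 208, 63, 153, 147, 154, 27, 218, 40] = 1b 11 c4 d0 3f 99 93 9a 1b da 28 is 11 bytes > B = 7, so hash it first: H(key) = f4 ee, then zero-pad to 7 bytes: K' = f4 ee 00 00 00 00 00.
K' ⊕ ipad = c2 d8 36 36 36 36 36.  K' ⊕ opad = a8 b2 5c 5c 5c 5c 5c.
Inner input = (K'⊕ipad) ∥ m = c2 d8 36 36 36 36 36 ∥ 6b 7f bf 0f 7e.
Inner hash: even-index sum = 498 mod 256 = 242; odd-index sum = 748 mod 256 = 236 → f2 ec.
Outer input = (K'⊕opad) ∥ inner = a8 b2 5c 5c 5c 5c 5c ∥ f2 ec.
Outer hash (tag): even-index sum = 680 mod 256 = 168; odd-index sum = 604 mod 256 = 92 → a8 5c.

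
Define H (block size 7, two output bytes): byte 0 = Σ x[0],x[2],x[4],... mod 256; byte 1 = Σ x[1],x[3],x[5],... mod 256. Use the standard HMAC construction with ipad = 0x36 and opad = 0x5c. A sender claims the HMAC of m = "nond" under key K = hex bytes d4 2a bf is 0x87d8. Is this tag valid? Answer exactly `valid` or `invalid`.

Key hex bytes d4 2a bf is 3 bytes ≤ B = 7; zero-pad to 7 bytes: K' = d4 2a bf 00 00 00 00.
K' ⊕ ipad = e2 1c 89 36 36 36 36; K' ⊕ opad = 88 76 e3 5c 5c 5c 5c.
Inner hash: even-index sum = 682 mod 256 = 170; odd-index sum = 356 mod 256 = 100 → aa 64.
Outer hash (recomputed tag): even-index sum = 647 mod 256 = 135; odd-index sum = 472 mod 256 = 216 → 87 d8.
Recomputed tag = 87d8; claimed = 87d8 → match.

valid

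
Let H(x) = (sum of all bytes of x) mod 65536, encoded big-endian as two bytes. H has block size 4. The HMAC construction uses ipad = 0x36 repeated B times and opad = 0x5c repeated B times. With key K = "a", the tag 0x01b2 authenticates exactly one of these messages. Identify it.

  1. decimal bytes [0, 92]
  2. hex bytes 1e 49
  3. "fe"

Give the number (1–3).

2

Key "a" = 61 is 1 byte ≤ B = 4; zero-pad to 4 bytes: K' = 61 00 00 00.
K' ⊕ ipad = 57 36 36 36; K' ⊕ opad = 3d 5c 5c 5c.
m1: inner = H(57 36 36 36 00 5c) = 01 55; tag = H(3d 5c 5c 5c 01 55) = 01a7
m2: inner = H(57 36 36 36 1e 49) = 01 60; tag = H(3d 5c 5c 5c 01 60) = 01b2 ← matches
m3: inner = H(57 36 36 36 66 65) = 01 c4; tag = H(3d 5c 5c 5c 01 c4) = 0216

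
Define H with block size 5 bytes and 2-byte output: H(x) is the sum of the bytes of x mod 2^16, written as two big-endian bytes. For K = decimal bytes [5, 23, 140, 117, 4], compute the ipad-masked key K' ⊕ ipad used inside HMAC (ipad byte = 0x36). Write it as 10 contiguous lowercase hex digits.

Key decimal bytes [5, 23, 140, 117, 4] = 05 17 8c 75 04 is exactly B = 5 bytes: K' = 05 17 8c 75 04.
XOR each byte with 0x36: 05⊕36=33, 17⊕36=21, 8c⊕36=ba, 75⊕36=43, 04⊕36=32.

3321ba4332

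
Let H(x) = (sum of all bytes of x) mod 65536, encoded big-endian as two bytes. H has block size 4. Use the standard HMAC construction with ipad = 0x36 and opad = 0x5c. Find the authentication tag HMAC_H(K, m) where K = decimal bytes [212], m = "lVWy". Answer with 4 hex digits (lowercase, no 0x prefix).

Key decimal bytes [212] = d4 is 1 byte ≤ B = 4; zero-pad to 4 bytes: K' = d4 00 00 00.
K' ⊕ ipad = e2 36 36 36.  K' ⊕ opad = 88 5c 5c 5c.
Inner input = (K'⊕ipad) ∥ m = e2 36 36 36 ∥ 6c 56 57 79.
Inner hash: sum = 226+54+54+54+108+86+87+121 = 790 → 03 16.
Outer input = (K'⊕opad) ∥ inner = 88 5c 5c 5c ∥ 03 16.
Outer hash (tag): sum = 136+92+92+92+3+22 = 437 → 01 b5.

01b5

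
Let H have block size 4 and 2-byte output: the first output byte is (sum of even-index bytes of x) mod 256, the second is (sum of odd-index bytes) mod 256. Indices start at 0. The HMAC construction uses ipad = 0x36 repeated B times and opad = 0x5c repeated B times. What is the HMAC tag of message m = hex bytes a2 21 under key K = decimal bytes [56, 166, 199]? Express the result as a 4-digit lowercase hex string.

Key decimal bytes [56, 166, 199] = 38 a6 c7 is 3 bytes ≤ B = 4; zero-pad to 4 bytes: K' = 38 a6 c7 00.
K' ⊕ ipad = 0e 90 f1 36.  K' ⊕ opad = 64 fa 9b 5c.
Inner input = (K'⊕ipad) ∥ m = 0e 90 f1 36 ∥ a2 21.
Inner hash: even-index sum = 417 mod 256 = 161; odd-index sum = 231 mod 256 = 231 → a1 e7.
Outer input = (K'⊕opad) ∥ inner = 64 fa 9b 5c ∥ a1 e7.
Outer hash (tag): even-index sum = 416 mod 256 = 160; odd-index sum = 573 mod 256 = 61 → a0 3d.

a03d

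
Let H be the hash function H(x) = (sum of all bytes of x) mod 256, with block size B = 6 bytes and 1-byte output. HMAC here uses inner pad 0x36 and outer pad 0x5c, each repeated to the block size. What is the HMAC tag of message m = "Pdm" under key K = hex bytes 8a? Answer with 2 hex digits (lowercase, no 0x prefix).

8d

Key hex bytes 8a is 1 byte ≤ B = 6; zero-pad to 6 bytes: K' = 8a 00 00 00 00 00.
K' ⊕ ipad = bc 36 36 36 36 36.  K' ⊕ opad = d6 5c 5c 5c 5c 5c.
Inner input = (K'⊕ipad) ∥ m = bc 36 36 36 36 36 ∥ 50 64 6d.
Inner hash: sum = 188+54+54+54+54+54+80+100+109 = 747; mod 256 = 235 → eb.
Outer input = (K'⊕opad) ∥ inner = d6 5c 5c 5c 5c 5c ∥ eb.
Outer hash (tag): sum = 214+92+92+92+92+92+235 = 909; mod 256 = 141 → 8d.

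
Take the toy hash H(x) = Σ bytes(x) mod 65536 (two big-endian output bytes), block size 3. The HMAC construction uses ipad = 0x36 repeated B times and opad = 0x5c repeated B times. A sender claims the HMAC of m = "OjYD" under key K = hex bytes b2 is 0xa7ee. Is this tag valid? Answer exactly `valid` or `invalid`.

Key hex bytes b2 is 1 byte ≤ B = 3; zero-pad to 3 bytes: K' = b2 00 00.
K' ⊕ ipad = 84 36 36; K' ⊕ opad = ee 5c 5c.
Inner hash: sum = 132+54+54+79+106+89+68 = 582 → 02 46.
Outer hash (recomputed tag): sum = 238+92+92+2+70 = 494 → 01 ee.
Recomputed tag = 01ee; claimed = a7ee → mismatch.

invalid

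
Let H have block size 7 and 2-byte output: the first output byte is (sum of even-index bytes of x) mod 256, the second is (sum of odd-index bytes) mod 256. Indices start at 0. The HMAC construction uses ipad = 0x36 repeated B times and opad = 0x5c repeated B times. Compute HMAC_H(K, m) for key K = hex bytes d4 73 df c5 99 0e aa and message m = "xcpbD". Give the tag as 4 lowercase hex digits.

62f5

Key hex bytes d4 73 df c5 99 0e aa is exactly B = 7 bytes: K' = d4 73 df c5 99 0e aa.
K' ⊕ ipad = e2 45 e9 f3 af 38 9c.  K' ⊕ opad = 88 2f 83 99 c5 52 f6.
Inner input = (K'⊕ipad) ∥ m = e2 45 e9 f3 af 38 9c ∥ 78 63 70 62 44.
Inner hash: even-index sum = 987 mod 256 = 219; odd-index sum = 668 mod 256 = 156 → db 9c.
Outer input = (K'⊕opad) ∥ inner = 88 2f 83 99 c5 52 f6 ∥ db 9c.
Outer hash (tag): even-index sum = 866 mod 256 = 98; odd-index sum = 501 mod 256 = 245 → 62 f5.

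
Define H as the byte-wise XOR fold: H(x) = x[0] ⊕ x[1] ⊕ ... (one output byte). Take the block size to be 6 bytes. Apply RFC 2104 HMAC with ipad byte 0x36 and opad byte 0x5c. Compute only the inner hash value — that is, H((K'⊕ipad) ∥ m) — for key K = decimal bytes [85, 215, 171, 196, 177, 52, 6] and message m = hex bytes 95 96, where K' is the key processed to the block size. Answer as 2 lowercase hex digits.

6d

Key decimal bytes [85, 215, 171, 196, 177, 52, 6] = 55 d7 ab c4 b1 34 06 is 7 bytes > B = 6, so hash it first: H(key) = 6e, then zero-pad to 6 bytes: K' = 6e 00 00 00 00 00.
K' ⊕ ipad = 58 36 36 36 36 36.
Inner input = 58 36 36 36 36 36 ∥ 95 96.
Inner hash: XOR 58⊕36⊕36⊕36⊕36⊕36⊕95⊕96 = 6d.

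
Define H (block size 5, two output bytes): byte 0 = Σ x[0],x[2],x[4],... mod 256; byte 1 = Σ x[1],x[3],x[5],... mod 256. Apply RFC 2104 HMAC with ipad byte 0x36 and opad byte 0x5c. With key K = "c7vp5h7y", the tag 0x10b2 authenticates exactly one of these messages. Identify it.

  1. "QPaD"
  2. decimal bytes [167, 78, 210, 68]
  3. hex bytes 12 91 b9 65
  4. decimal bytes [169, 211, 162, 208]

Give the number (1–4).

4

Key "c7vp5h7y" = 63 37 76 70 35 68 37 79 is 8 bytes > B = 5, so hash it first: H(key) = 45 88, then zero-pad to 5 bytes: K' = 45 88 00 00 00.
K' ⊕ ipad = 73 be 36 36 36; K' ⊕ opad = 19 d4 5c 5c 5c.
m1: inner = H(73 be 36 36 36 51 50 61 44) = 73 a6; tag = H(19 d4 5c 5c 5c 73 a6) = 77a3
m2: inner = H(73 be 36 36 36 a7 4e d2 44) = 71 6d; tag = H(19 d4 5c 5c 5c 71 6d) = 3ea1
m3: inner = H(73 be 36 36 36 12 91 b9 65) = d5 bf; tag = H(19 d4 5c 5c 5c d5 bf) = 9005
m4: inner = H(73 be 36 36 36 a9 d3 a2 d0) = 82 3f; tag = H(19 d4 5c 5c 5c 82 3f) = 10b2 ← matches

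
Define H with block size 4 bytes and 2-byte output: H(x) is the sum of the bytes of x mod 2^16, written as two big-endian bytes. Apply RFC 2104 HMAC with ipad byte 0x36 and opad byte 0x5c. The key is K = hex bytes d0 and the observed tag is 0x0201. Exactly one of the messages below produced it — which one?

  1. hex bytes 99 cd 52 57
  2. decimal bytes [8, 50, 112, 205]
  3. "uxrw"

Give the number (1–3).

Key hex bytes d0 is 1 byte ≤ B = 4; zero-pad to 4 bytes: K' = d0 00 00 00.
K' ⊕ ipad = e6 36 36 36; K' ⊕ opad = 8c 5c 5c 5c.
m1: inner = H(e6 36 36 36 99 cd 52 57) = 03 97; tag = H(8c 5c 5c 5c 03 97) = 023a
m2: inner = H(e6 36 36 36 08 32 70 cd) = 02 ff; tag = H(8c 5c 5c 5c 02 ff) = 02a1
m3: inner = H(e6 36 36 36 75 78 72 77) = 03 5e; tag = H(8c 5c 5c 5c 03 5e) = 0201 ← matches

3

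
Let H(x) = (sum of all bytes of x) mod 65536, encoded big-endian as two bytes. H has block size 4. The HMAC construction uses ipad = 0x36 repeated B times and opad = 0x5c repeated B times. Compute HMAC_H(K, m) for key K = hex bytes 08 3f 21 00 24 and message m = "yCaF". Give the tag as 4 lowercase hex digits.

Key hex bytes 08 3f 21 00 24 is 5 bytes > B = 4, so hash it first: H(key) = 00 8c, then zero-pad to 4 bytes: K' = 00 8c 00 00.
K' ⊕ ipad = 36 ba 36 36.  K' ⊕ opad = 5c d0 5c 5c.
Inner input = (K'⊕ipad) ∥ m = 36 ba 36 36 ∥ 79 43 61 46.
Inner hash: sum = 54+186+54+54+121+67+97+70 = 703 → 02 bf.
Outer input = (K'⊕opad) ∥ inner = 5c d0 5c 5c ∥ 02 bf.
Outer hash (tag): sum = 92+208+92+92+2+191 = 677 → 02 a5.

02a5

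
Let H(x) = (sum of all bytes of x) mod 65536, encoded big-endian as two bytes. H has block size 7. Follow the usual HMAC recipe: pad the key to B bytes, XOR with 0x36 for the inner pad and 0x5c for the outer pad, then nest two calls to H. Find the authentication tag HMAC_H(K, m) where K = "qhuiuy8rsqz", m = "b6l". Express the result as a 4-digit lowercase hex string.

03f6

Key "qhuiuy8rsqz" = 71 68 75 69 75 79 38 72 73 71 7a is 11 bytes > B = 7, so hash it first: H(key) = 04 ad, then zero-pad to 7 bytes: K' = 04 ad 00 00 00 00 00.
K' ⊕ ipad = 32 9b 36 36 36 36 36.  K' ⊕ opad = 58 f1 5c 5c 5c 5c 5c.
Inner input = (K'⊕ipad) ∥ m = 32 9b 36 36 36 36 36 ∥ 62 36 6c.
Inner hash: sum = 50+155+54+54+54+54+54+98+54+108 = 735 → 02 df.
Outer input = (K'⊕opad) ∥ inner = 58 f1 5c 5c 5c 5c 5c ∥ 02 df.
Outer hash (tag): sum = 88+241+92+92+92+92+92+2+223 = 1014 → 03 f6.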